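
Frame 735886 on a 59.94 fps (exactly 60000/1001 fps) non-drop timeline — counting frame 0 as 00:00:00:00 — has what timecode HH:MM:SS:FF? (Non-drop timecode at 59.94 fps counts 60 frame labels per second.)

735886 ÷ 60 = 12264 full seconds, remainder 46 frames.
12264 s = 3 h 24 min 24 s.
Timecode: 03:24:24:46.

03:24:24:46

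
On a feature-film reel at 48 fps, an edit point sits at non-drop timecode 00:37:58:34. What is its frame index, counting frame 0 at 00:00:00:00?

Total seconds to the label: (0 × 3600 + 37 × 60 + 58) = 2278.
Frame index = 2278 × 48 + 34 = 109378.

frame 109378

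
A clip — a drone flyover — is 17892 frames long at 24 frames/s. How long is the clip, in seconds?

Running time = 17892 / (24) = 745.5 s.

745.5 seconds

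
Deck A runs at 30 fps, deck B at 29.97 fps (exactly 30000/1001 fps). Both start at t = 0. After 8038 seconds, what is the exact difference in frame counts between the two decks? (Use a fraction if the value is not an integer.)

241140/1001 frames

A emits 30 × 8038 = 241140 frames; B emits 30000/1001 × 8038 = 241140000/1001.
Difference = 241140/1001 frames (≈ 240.8991); B is behind A.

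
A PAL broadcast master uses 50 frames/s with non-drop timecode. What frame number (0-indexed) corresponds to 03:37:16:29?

Total seconds to the label: (3 × 3600 + 37 × 60 + 16) = 13036.
Frame index = 13036 × 50 + 29 = 651829.

651829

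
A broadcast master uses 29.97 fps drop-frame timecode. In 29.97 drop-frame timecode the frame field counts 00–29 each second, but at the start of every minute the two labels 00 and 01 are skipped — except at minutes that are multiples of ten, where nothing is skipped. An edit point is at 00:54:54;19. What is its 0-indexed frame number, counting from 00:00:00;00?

Complete 10-minute blocks: 5, each 17982 frames → 89910.
Remaining 4 whole minutes in the current block: 1800 + 3 × 1798 = 7194 frames.
Within the current minute: 54 × 30 + 19 − 2 = 1637 (labels ;00/;01 skipped at this minute). Total = 89910 + 7194 + 1637 = 98741.

98741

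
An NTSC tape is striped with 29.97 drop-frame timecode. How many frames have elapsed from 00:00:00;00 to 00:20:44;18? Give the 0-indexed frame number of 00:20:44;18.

Complete 10-minute blocks: 2, each 17982 frames → 35964.
Remaining 0 whole minutes in the current block: 0 frames.
Within the current minute: 44 × 30 + 18 = 1338. Total = 35964 + 0 + 1338 = 37302.

37302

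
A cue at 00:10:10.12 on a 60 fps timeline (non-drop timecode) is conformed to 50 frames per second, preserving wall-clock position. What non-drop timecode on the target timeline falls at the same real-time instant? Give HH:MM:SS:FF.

Source frame index: (0×3600 + 10×60 + 10) × 60 + 12 = 36612.
Real time: 36612 / (60) = 3051/5 s.
Target frame: (3051/5) × (50) = 30510.
At 50 labels/s: frame 30510 → 00:10:10:10.

00:10:10:10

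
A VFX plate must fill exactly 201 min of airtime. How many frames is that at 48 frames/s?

201 min = 12060 s.
Frames = 12060 × 48 = 578880.

578880 frames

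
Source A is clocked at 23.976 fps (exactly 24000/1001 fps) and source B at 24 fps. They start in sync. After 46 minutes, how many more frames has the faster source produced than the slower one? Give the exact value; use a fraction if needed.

66240/1001 frames

46 min = 2760 s.
A emits 24000/1001 × 2760 = 66240000/1001 frames; B emits 24 × 2760 = 66240.
Difference = 66240/1001 frames (≈ 66.1738); B is ahead of A.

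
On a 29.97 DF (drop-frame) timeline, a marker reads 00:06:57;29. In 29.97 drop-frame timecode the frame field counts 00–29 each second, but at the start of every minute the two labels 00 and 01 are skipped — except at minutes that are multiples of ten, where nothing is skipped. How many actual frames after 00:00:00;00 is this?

12527

Complete 10-minute blocks: 0, each 17982 frames → 0.
Remaining 6 whole minutes in the current block: 1800 + 5 × 1798 = 10790 frames.
Within the current minute: 57 × 30 + 29 − 2 = 1737 (labels ;00/;01 skipped at this minute). Total = 0 + 10790 + 1737 = 12527.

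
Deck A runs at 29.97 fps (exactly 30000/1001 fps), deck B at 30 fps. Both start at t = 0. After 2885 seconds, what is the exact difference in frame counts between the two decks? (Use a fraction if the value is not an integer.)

A emits 30000/1001 × 2885 = 86550000/1001 frames; B emits 30 × 2885 = 86550.
Difference = 86550/1001 frames (≈ 86.4635); B is ahead of A.

86550/1001 frames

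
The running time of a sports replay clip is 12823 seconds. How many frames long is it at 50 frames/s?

Frames = 12823 × 50 = 641150.

641150 frames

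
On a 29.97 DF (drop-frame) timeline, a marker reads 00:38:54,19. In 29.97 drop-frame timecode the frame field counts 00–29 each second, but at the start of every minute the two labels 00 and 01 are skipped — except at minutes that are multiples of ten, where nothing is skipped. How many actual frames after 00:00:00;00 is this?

Complete 10-minute blocks: 3, each 17982 frames → 53946.
Remaining 8 whole minutes in the current block: 1800 + 7 × 1798 = 14386 frames.
Within the current minute: 54 × 30 + 19 − 2 = 1637 (labels ;00/;01 skipped at this minute). Total = 53946 + 14386 + 1637 = 69969.

69969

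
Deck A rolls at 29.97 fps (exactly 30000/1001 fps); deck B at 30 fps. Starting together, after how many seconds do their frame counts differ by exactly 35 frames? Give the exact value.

7007/6 seconds

The gap grows by |30 − 30000/1001| = 30/1001 frames per second.
Time for a 35-frame gap: 35 ÷ (30/1001) = 7007/6 s.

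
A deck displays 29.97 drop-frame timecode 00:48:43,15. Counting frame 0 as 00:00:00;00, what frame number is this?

87617

As if non-drop at 30 labels/s: (0 × 3600 + 48 × 60 + 43) × 30 + 15 = 87705.
Minute boundaries passed: 48; those not divisible by 10: 48 − 4 = 44; dropped labels = 2 × 44 = 88.
Actual frame index = 87705 − 88 = 87617.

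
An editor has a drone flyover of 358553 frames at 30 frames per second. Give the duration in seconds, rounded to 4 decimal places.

11951.7667 seconds

Running time = 358553 × 1/30 = 358553/30 s ≈ 11951.7667 s.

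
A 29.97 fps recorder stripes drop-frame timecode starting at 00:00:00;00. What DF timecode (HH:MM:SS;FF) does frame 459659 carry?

Ten DF minutes hold 17982 frames, so frame 459659 lies in block 25 (frames 449550–467531) with 10109 frames into that block.
The block's first minute is 1800 frames and the rest 1798 each; 10109 frames reaches minute 5, so 25 × 18 + 5 × 2 = 460 labels have been skipped so far.
Adding those back, label number 459659 + 460 = 460119 at 30 labels/s is 15337 s + 9 f = 4 h 15 min 37 s frame 9, i.e. 04:15:37;09.

04:15:37;09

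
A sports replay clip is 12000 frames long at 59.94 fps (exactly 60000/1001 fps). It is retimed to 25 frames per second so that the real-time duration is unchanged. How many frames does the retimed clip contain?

Target frames = source frames × (target rate / source rate) = 12000 × (25)/(60000/1001) = 12000 × 1001/2400 = 5005.

5005 frames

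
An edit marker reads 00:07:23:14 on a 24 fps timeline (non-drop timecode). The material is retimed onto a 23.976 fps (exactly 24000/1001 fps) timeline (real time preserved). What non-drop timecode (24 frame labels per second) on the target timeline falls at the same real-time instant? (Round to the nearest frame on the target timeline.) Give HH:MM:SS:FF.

Source frame index: (0×3600 + 7×60 + 23) × 24 + 14 = 10646.
Real time: 10646 / (24) = 5323/12 s.
Target frame: (5323/12) × (24000/1001) = 10646000/1001 ≈ 10635.365 → 10635.
At 24 labels/s: frame 10635 → 00:07:23:03.

00:07:23:03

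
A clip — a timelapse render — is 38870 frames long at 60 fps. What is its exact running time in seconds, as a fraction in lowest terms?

3887/6 seconds

Running time = 38870 ÷ (60) = 38870 × 1/60 = 3887/6 s.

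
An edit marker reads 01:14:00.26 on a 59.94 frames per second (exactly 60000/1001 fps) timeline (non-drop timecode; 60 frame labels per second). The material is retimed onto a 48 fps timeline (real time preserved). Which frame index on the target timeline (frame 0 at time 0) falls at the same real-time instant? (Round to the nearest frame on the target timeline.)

frame 213354

Source frame index: (1×3600 + 14×60 + 0) × 60 + 26 = 266426.
Real time: 266426 / (60000/1001) = 133346213/30000 s.
Target frame: (133346213/30000) × (48) = 133346213/625 ≈ 213353.941 → 213354.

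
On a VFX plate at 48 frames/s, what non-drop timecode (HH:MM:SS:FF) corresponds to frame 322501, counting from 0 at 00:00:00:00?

322501 ÷ 48 = 6718 full seconds, remainder 37 frames.
6718 s = 1 h 51 min 58 s.
Timecode: 01:51:58:37.

01:51:58:37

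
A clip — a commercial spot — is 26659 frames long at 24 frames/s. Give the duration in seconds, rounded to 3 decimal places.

1110.792 seconds

Running time = 26659 × 1/24 = 26659/24 s ≈ 1110.792 s.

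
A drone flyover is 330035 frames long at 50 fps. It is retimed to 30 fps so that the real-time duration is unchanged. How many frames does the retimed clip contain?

Target frames = source frames × (target rate / source rate) = 330035 × (30)/(50) = 330035 × 3/5 = 198021.

198021 frames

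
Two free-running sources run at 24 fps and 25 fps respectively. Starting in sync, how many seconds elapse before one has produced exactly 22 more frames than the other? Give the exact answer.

The gap grows by |25 − 24| = 1 frame per second.
Time for a 22-frame gap: 22 ÷ (1) = 22 s.

22 seconds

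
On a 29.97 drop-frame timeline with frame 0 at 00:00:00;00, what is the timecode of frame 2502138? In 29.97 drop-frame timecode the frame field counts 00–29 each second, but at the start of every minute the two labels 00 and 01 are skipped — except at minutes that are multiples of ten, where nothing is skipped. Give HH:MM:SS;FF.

Each 10-minute DF block holds 10 × 60 × 30 − 9 × 2 = 17982 frames. 2502138 ÷ 17982 → 139 full blocks, remainder 2640.
Within the partial block the first minute is 1800 frames and each further minute 1798, so 1 further minute boundary passed. Total skipped labels = 18 × 139 + 2 × 1 = 2504.
Non-drop label index = 2502138 + 2504 = 2504642; at 30 labels/s that is 23:11:28:02, i.e. DF 23:11:28;02.

23:11:28;02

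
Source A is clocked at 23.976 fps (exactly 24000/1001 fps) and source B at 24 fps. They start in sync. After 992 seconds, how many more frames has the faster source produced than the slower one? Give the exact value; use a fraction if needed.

A emits 24000/1001 × 992 = 23808000/1001 frames; B emits 24 × 992 = 23808.
Difference = 23808/1001 frames (≈ 23.7842); B is ahead of A.

23808/1001 frames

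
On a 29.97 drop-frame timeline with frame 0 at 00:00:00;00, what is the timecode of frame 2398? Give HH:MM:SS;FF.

00:01:20;00

Ten DF minutes hold 17982 frames, so frame 2398 lies in block 0 (frames 0–17981) with 2398 frames into that block.
The block's first minute is 1800 frames and the rest 1798 each; 2398 frames reaches minute 1, so 0 × 18 + 1 × 2 = 2 labels have been skipped so far.
Adding those back, label number 2398 + 2 = 2400 at 30 labels/s is 80 s + 0 f = 0 h 1 min 20 s frame 0, i.e. 00:01:20;00.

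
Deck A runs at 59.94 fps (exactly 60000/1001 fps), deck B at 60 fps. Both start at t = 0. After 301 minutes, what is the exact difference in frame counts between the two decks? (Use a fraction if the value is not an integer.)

154800/143 frames

301 min = 18060 s.
A emits 60000/1001 × 18060 = 154800000/143 frames; B emits 60 × 18060 = 1083600.
Difference = 154800/143 frames (≈ 1082.5175); B is ahead of A.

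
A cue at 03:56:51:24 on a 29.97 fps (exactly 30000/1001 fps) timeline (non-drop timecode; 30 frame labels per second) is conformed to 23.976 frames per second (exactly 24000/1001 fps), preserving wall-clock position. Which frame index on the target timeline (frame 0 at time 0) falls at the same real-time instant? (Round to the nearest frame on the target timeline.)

frame 341083

Source frame index: (3×3600 + 56×60 + 51) × 30 + 24 = 426354.
Real time: 426354 / (30000/1001) = 71130059/5000 s.
Target frame: (71130059/5000) × (24000/1001) = 1705416/5 ≈ 341083.200 → 341083.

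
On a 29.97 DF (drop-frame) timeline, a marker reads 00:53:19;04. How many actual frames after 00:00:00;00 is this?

95878

As if non-drop at 30 labels/s: (0 × 3600 + 53 × 60 + 19) × 30 + 4 = 95974.
Minute boundaries passed: 53; those not divisible by 10: 53 − 5 = 48; dropped labels = 2 × 48 = 96.
Actual frame index = 95974 − 96 = 95878.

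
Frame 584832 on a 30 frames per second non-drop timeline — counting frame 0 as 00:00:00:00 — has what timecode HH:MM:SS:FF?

05:24:54:12

584832 ÷ 30 = 19494 full seconds, remainder 12 frames.
19494 s = 5 h 24 min 54 s.
Timecode: 05:24:54:12.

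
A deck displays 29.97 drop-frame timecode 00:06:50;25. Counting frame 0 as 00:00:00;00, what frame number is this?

As if non-drop at 30 labels/s: (0 × 3600 + 6 × 60 + 50) × 30 + 25 = 12325.
Minute boundaries passed: 6; those not divisible by 10: 6 − 0 = 6; dropped labels = 2 × 6 = 12.
Actual frame index = 12325 − 12 = 12313.

12313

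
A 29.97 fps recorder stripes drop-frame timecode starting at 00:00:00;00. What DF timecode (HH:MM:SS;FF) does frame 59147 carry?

Ten DF minutes hold 17982 frames, so frame 59147 lies in block 3 (frames 53946–71927) with 5201 frames into that block.
The block's first minute is 1800 frames and the rest 1798 each; 5201 frames reaches minute 2, so 3 × 18 + 2 × 2 = 58 labels have been skipped so far.
Adding those back, label number 59147 + 58 = 59205 at 30 labels/s is 1973 s + 15 f = 0 h 32 min 53 s frame 15, i.e. 00:32:53;15.

00:32:53;15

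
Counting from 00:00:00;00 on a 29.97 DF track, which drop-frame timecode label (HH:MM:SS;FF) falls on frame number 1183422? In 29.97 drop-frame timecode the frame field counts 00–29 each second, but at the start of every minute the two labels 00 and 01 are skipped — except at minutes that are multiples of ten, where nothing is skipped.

Each 10-minute DF block holds 10 × 60 × 30 − 9 × 2 = 17982 frames. 1183422 ÷ 17982 → 65 full blocks, remainder 14592.
Within the partial block the first minute is 1800 frames and each further minute 1798, so 8 further minute boundaries passed. Total skipped labels = 18 × 65 + 2 × 8 = 1186.
Non-drop label index = 1183422 + 1186 = 1184608; at 30 labels/s that is 10:58:06:28, i.e. DF 10:58:06;28.

10:58:06;28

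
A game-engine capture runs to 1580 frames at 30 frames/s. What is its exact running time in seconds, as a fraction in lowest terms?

158/3 seconds

Running time = 1580 ÷ (30) = 1580 × 1/30 = 158/3 s.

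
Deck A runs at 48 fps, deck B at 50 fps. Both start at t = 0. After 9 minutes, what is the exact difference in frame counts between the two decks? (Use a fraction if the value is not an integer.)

9 min = 540 s.
A emits 48 × 540 = 25920 frames; B emits 50 × 540 = 27000.
Difference = 1080 frames; B is ahead of A.

1080 frames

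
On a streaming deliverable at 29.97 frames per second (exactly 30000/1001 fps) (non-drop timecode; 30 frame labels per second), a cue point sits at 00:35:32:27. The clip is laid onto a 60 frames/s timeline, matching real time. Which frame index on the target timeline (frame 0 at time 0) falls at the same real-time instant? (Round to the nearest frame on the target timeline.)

Source frame index: (0×3600 + 35×60 + 32) × 30 + 27 = 63987.
Real time: 63987 / (30000/1001) = 21350329/10000 s.
Target frame: (21350329/10000) × (60) = 64050987/500 ≈ 128101.974 → 128102.

frame 128102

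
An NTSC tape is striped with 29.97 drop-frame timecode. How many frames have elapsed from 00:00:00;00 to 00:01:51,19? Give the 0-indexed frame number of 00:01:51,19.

Complete 10-minute blocks: 0, each 17982 frames → 0.
Remaining 1 whole minute in the current block: 1800 + 0 × 1798 = 1800 frames.
Within the current minute: 51 × 30 + 19 − 2 = 1547 (labels ;00/;01 skipped at this minute). Total = 0 + 1800 + 1547 = 3347.

3347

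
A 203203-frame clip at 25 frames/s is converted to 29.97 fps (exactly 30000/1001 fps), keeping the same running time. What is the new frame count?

Target frames = source frames × (target rate / source rate) = 203203 × (30000/1001)/(25) = 203203 × 1200/1001 = 243600.

243600 frames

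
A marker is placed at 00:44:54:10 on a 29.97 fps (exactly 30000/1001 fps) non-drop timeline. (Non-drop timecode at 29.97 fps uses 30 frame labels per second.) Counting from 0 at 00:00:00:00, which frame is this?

Total seconds to the label: (0 × 3600 + 44 × 60 + 54) = 2694.
Frame index = 2694 × 30 + 10 = 80830.

frame 80830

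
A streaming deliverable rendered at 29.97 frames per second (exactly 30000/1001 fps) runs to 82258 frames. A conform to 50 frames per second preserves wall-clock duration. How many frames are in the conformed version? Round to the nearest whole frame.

137234 frames

Frames at target rate = 82258 × (50) / (30000/1001) = 41170129/300 ≈ 137233.763.
Nearest whole frame: 137234.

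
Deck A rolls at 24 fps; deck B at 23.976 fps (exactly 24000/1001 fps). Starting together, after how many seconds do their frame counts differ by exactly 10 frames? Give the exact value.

The gap grows by |24000/1001 − 24| = 24/1001 frames per second.
Time for a 10-frame gap: 10 ÷ (24/1001) = 5005/12 s.

5005/12 seconds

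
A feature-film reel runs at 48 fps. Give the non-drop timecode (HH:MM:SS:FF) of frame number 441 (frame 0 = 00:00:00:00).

441 ÷ 48 = 9 full seconds, remainder 9 frames.
9 s = 0 h 0 min 9 s.
Timecode: 00:00:09:09.

00:00:09:09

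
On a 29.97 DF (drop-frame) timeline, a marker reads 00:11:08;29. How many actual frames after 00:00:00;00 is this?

Complete 10-minute blocks: 1, each 17982 frames → 17982.
Remaining 1 whole minute in the current block: 1800 + 0 × 1798 = 1800 frames.
Within the current minute: 8 × 30 + 29 − 2 = 267 (labels ;00/;01 skipped at this minute). Total = 17982 + 1800 + 267 = 20049.

20049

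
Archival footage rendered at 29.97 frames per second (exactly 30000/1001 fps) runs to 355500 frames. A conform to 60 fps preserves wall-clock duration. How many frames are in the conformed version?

Target frames = source frames × (target rate / source rate) = 355500 × (60)/(30000/1001) = 355500 × 1001/500 = 711711.

711711 frames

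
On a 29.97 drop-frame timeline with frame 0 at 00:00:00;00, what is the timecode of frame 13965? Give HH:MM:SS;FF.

00:07:45;29

Ten DF minutes hold 17982 frames, so frame 13965 lies in block 0 (frames 0–17981) with 13965 frames into that block.
The block's first minute is 1800 frames and the rest 1798 each; 13965 frames reaches minute 7, so 0 × 18 + 7 × 2 = 14 labels have been skipped so far.
Adding those back, label number 13965 + 14 = 13979 at 30 labels/s is 465 s + 29 f = 0 h 7 min 45 s frame 29, i.e. 00:07:45;29.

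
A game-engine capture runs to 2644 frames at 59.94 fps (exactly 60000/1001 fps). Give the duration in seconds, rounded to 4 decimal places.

Running time = 2644 × 1001/60000 = 661661/15000 s ≈ 44.1107 s.

44.1107 seconds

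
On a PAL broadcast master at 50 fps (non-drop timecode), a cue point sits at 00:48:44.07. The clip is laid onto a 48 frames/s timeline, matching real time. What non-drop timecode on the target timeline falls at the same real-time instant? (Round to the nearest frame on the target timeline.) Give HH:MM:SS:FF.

Source frame index: (0×3600 + 48×60 + 44) × 50 + 7 = 146207.
Real time: 146207 / (50) = 146207/50 s.
Target frame: (146207/50) × (48) = 3508968/25 ≈ 140358.720 → 140359.
At 48 labels/s: frame 140359 → 00:48:44:07.

00:48:44:07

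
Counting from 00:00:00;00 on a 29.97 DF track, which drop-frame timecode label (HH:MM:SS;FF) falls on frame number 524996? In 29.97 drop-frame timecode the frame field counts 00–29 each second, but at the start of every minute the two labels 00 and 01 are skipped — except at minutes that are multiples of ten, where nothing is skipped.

Each 10-minute DF block holds 10 × 60 × 30 − 9 × 2 = 17982 frames. 524996 ÷ 17982 → 29 full blocks, remainder 3518.
Within the partial block the first minute is 1800 frames and each further minute 1798, so 1 further minute boundary passed. Total skipped labels = 18 × 29 + 2 × 1 = 524.
Non-drop label index = 524996 + 524 = 525520; at 30 labels/s that is 04:51:57:10, i.e. DF 04:51:57;10.

04:51:57;10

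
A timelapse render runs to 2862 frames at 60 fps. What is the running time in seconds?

Running time = 2862 / (60) = 47.7 s.

47.7 seconds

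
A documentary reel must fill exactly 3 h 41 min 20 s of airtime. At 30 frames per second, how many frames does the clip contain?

3 h 41 min 20 s = 13280 s.
Frames = 13280 × 30 = 398400.

398400 frames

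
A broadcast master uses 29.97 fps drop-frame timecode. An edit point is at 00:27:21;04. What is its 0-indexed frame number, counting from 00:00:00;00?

Complete 10-minute blocks: 2, each 17982 frames → 35964.
Remaining 7 whole minutes in the current block: 1800 + 6 × 1798 = 12588 frames.
Within the current minute: 21 × 30 + 4 − 2 = 632 (labels ;00/;01 skipped at this minute). Total = 35964 + 12588 + 632 = 49184.

49184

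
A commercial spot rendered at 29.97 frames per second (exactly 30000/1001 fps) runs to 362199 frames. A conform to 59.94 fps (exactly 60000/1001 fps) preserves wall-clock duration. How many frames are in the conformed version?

Frames at target rate = 362199 × (60000/1001) / (30000/1001) = 724398.

724398 frames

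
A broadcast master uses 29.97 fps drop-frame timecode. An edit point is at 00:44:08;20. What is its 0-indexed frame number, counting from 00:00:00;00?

79380

As if non-drop at 30 labels/s: (0 × 3600 + 44 × 60 + 8) × 30 + 20 = 79460.
Minute boundaries passed: 44; those not divisible by 10: 44 − 4 = 40; dropped labels = 2 × 40 = 80.
Actual frame index = 79460 − 80 = 79380.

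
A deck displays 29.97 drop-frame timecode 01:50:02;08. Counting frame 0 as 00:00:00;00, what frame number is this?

Complete 10-minute blocks: 11, each 17982 frames → 197802.
Remaining 0 whole minutes in the current block: 0 frames.
Within the current minute: 2 × 30 + 8 = 68. Total = 197802 + 0 + 68 = 197870.

197870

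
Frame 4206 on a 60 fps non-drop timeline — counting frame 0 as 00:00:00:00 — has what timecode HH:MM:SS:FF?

4206 ÷ 60 = 70 full seconds, remainder 6 frames.
70 s = 0 h 1 min 10 s.
Timecode: 00:01:10:06.

00:01:10:06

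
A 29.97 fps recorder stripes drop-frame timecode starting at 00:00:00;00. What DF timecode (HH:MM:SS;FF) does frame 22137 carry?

00:12:18;19

Each 10-minute DF block holds 10 × 60 × 30 − 9 × 2 = 17982 frames. 22137 ÷ 17982 → 1 full block, remainder 4155.
Within the partial block the first minute is 1800 frames and each further minute 1798, so 2 further minute boundaries passed. Total skipped labels = 18 × 1 + 2 × 2 = 22.
Non-drop label index = 22137 + 22 = 22159; at 30 labels/s that is 00:12:18:19, i.e. DF 00:12:18;19.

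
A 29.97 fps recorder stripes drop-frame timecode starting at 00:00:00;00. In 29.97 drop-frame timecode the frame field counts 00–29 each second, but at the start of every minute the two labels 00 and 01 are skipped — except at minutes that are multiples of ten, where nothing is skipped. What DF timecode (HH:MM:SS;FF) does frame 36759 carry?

Ten DF minutes hold 17982 frames, so frame 36759 lies in block 2 (frames 35964–53945) with 795 frames into that block.
The block's first minute is 1800 frames and the rest 1798 each; 795 frames reaches minute 0, so 2 × 18 + 0 × 2 = 36 labels have been skipped so far.
Adding those back, label number 36759 + 36 = 36795 at 30 labels/s is 1226 s + 15 f = 0 h 20 min 26 s frame 15, i.e. 00:20:26;15.

00:20:26;15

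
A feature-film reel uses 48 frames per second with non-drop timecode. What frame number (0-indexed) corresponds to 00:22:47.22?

frame 65638

Total seconds to the label: (0 × 3600 + 22 × 60 + 47) = 1367.
Frame index = 1367 × 48 + 22 = 65638.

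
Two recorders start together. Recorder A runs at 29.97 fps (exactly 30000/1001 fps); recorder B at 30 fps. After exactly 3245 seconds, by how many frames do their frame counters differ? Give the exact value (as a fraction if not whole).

8850/91 frames

A emits 30000/1001 × 3245 = 8850000/91 frames; B emits 30 × 3245 = 97350.
Difference = 8850/91 frames (≈ 97.2527); B is ahead of A.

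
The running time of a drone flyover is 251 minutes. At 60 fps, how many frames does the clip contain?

903600 frames

251 min = 15060 s.
Frames = 15060 × 60 = 903600.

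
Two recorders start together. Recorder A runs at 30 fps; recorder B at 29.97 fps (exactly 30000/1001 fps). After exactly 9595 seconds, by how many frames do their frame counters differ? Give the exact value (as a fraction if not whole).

287850/1001 frames

A emits 30 × 9595 = 287850 frames; B emits 30000/1001 × 9595 = 287850000/1001.
Difference = 287850/1001 frames (≈ 287.5624); B is behind A.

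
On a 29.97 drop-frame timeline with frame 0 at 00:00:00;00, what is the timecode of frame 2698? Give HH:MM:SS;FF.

Ten DF minutes hold 17982 frames, so frame 2698 lies in block 0 (frames 0–17981) with 2698 frames into that block.
The block's first minute is 1800 frames and the rest 1798 each; 2698 frames reaches minute 1, so 0 × 18 + 1 × 2 = 2 labels have been skipped so far.
Adding those back, label number 2698 + 2 = 2700 at 30 labels/s is 90 s + 0 f = 0 h 1 min 30 s frame 0, i.e. 00:01:30;00.

00:01:30;00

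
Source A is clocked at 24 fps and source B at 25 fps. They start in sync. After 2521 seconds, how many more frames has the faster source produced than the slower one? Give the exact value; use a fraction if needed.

A emits 24 × 2521 = 60504 frames; B emits 25 × 2521 = 63025.
Difference = 2521 frames; B is ahead of A.

2521 frames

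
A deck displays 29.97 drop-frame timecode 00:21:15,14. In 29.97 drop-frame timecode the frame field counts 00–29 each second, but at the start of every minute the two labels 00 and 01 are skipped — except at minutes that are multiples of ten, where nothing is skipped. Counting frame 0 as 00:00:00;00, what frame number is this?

As if non-drop at 30 labels/s: (0 × 3600 + 21 × 60 + 15) × 30 + 14 = 38264.
Minute boundaries passed: 21; those not divisible by 10: 21 − 2 = 19; dropped labels = 2 × 19 = 38.
Actual frame index = 38264 − 38 = 38226.

38226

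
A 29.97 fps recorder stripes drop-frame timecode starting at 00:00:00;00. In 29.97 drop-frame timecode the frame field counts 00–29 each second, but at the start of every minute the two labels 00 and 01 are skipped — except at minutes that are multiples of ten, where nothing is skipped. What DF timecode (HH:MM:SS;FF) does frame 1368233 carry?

12:40:53;11

Each 10-minute DF block holds 10 × 60 × 30 − 9 × 2 = 17982 frames. 1368233 ÷ 17982 → 76 full blocks, remainder 1601.
Within the partial block the first minute is 1800 frames and each further minute 1798, so 0 further minute boundaries passed. Total skipped labels = 18 × 76 + 2 × 0 = 1368.
Non-drop label index = 1368233 + 1368 = 1369601; at 30 labels/s that is 12:40:53:11, i.e. DF 12:40:53;11.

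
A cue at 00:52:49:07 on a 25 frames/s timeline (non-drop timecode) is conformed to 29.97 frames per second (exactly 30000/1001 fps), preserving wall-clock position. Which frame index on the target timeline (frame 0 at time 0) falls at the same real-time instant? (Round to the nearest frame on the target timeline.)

Source frame index: (0×3600 + 52×60 + 49) × 25 + 7 = 79232.
Real time: 79232 / (25) = 79232/25 s.
Target frame: (79232/25) × (30000/1001) = 95078400/1001 ≈ 94983.417 → 94983.

frame 94983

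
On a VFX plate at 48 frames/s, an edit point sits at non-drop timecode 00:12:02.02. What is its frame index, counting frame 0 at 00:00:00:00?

Total seconds to the label: (0 × 3600 + 12 × 60 + 2) = 722.
Frame index = 722 × 48 + 2 = 34658.

frame 34658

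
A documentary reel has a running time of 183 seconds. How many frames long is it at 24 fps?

4392 frames

Frames = 183 × 24 = 4392.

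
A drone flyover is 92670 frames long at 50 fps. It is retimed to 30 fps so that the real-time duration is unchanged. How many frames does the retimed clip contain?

55602 frames

Target frames = source frames × (target rate / source rate) = 92670 × (30)/(50) = 92670 × 3/5 = 55602.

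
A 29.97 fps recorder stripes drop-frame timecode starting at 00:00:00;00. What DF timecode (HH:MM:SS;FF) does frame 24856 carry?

Each 10-minute DF block holds 10 × 60 × 30 − 9 × 2 = 17982 frames. 24856 ÷ 17982 → 1 full block, remainder 6874.
Within the partial block the first minute is 1800 frames and each further minute 1798, so 3 further minute boundaries passed. Total skipped labels = 18 × 1 + 2 × 3 = 24.
Non-drop label index = 24856 + 24 = 24880; at 30 labels/s that is 00:13:49:10, i.e. DF 00:13:49;10.

00:13:49;10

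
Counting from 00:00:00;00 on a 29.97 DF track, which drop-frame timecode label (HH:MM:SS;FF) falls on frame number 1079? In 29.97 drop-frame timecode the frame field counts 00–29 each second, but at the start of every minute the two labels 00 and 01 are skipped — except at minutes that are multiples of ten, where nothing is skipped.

00:00:35;29

Each 10-minute DF block holds 10 × 60 × 30 − 9 × 2 = 17982 frames. 1079 ÷ 17982 → 0 full blocks, remainder 1079.
Within the partial block the first minute is 1800 frames and each further minute 1798, so 0 further minute boundaries passed. Total skipped labels = 18 × 0 + 2 × 0 = 0.
Non-drop label index = 1079 + 0 = 1079; at 30 labels/s that is 00:00:35:29, i.e. DF 00:00:35;29.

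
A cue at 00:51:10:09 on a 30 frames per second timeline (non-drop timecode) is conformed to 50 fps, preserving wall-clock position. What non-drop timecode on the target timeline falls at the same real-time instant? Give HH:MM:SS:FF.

00:51:10:15

Source frame index: (0×3600 + 51×60 + 10) × 30 + 9 = 92109.
Real time: 92109 / (30) = 30703/10 s.
Target frame: (30703/10) × (50) = 153515.
At 50 labels/s: frame 153515 → 00:51:10:15.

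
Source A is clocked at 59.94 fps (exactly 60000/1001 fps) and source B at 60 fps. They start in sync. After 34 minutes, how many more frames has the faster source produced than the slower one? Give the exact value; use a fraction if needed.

122400/1001 frames

34 min = 2040 s.
A emits 60000/1001 × 2040 = 122400000/1001 frames; B emits 60 × 2040 = 122400.
Difference = 122400/1001 frames (≈ 122.2777); B is ahead of A.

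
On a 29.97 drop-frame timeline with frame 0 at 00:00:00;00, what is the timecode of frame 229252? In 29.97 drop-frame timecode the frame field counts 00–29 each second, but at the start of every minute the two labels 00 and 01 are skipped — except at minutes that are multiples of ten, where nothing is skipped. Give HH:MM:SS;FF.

02:07:29;12

Ten DF minutes hold 17982 frames, so frame 229252 lies in block 12 (frames 215784–233765) with 13468 frames into that block.
The block's first minute is 1800 frames and the rest 1798 each; 13468 frames reaches minute 7, so 12 × 18 + 7 × 2 = 230 labels have been skipped so far.
Adding those back, label number 229252 + 230 = 229482 at 30 labels/s is 7649 s + 12 f = 2 h 7 min 29 s frame 12, i.e. 02:07:29;12.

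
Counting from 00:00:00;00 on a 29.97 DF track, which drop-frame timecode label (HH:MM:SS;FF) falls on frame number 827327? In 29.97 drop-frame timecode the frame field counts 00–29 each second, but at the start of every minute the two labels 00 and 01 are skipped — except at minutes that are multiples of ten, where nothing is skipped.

07:40:05;05

Ten DF minutes hold 17982 frames, so frame 827327 lies in block 46 (frames 827172–845153) with 155 frames into that block.
The block's first minute is 1800 frames and the rest 1798 each; 155 frames reaches minute 0, so 46 × 18 + 0 × 2 = 828 labels have been skipped so far.
Adding those back, label number 827327 + 828 = 828155 at 30 labels/s is 27605 s + 5 f = 7 h 40 min 5 s frame 5, i.e. 07:40:05;05.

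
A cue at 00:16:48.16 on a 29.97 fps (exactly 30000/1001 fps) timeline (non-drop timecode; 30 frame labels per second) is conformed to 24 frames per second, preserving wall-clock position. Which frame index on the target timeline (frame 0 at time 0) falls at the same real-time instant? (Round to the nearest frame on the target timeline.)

frame 24229

Source frame index: (0×3600 + 16×60 + 48) × 30 + 16 = 30256.
Real time: 30256 / (30000/1001) = 1892891/1875 s.
Target frame: (1892891/1875) × (24) = 15143128/625 ≈ 24229.005 → 24229.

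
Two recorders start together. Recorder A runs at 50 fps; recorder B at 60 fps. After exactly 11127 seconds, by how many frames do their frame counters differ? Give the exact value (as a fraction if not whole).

A emits 50 × 11127 = 556350 frames; B emits 60 × 11127 = 667620.
Difference = 111270 frames; B is ahead of A.

111270 frames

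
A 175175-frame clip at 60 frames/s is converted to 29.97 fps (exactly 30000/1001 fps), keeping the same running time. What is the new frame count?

87500 frames

Target frames = source frames × (target rate / source rate) = 175175 × (30000/1001)/(60) = 175175 × 500/1001 = 87500.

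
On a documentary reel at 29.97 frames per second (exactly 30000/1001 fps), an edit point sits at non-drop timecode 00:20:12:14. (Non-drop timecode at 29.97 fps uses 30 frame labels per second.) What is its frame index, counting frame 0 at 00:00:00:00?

frame 36374

Total seconds to the label: (0 × 3600 + 20 × 60 + 12) = 1212.
Frame index = 1212 × 30 + 14 = 36374.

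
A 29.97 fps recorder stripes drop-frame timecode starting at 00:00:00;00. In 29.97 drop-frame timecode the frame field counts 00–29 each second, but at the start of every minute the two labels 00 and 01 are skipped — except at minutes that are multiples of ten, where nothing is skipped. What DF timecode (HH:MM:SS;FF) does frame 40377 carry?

Ten DF minutes hold 17982 frames, so frame 40377 lies in block 2 (frames 35964–53945) with 4413 frames into that block.
The block's first minute is 1800 frames and the rest 1798 each; 4413 frames reaches minute 2, so 2 × 18 + 2 × 2 = 40 labels have been skipped so far.
Adding those back, label number 40377 + 40 = 40417 at 30 labels/s is 1347 s + 7 f = 0 h 22 min 27 s frame 7, i.e. 00:22:27;07.

00:22:27;07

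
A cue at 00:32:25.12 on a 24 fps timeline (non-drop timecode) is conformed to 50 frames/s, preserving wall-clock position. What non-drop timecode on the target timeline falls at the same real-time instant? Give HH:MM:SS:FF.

00:32:25:25

Source frame index: (0×3600 + 32×60 + 25) × 24 + 12 = 46692.
Real time: 46692 / (24) = 3891/2 s.
Target frame: (3891/2) × (50) = 97275.
At 50 labels/s: frame 97275 → 00:32:25:25.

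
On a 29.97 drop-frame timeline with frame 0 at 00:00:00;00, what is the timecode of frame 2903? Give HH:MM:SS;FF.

00:01:36;25

Each 10-minute DF block holds 10 × 60 × 30 − 9 × 2 = 17982 frames. 2903 ÷ 17982 → 0 full blocks, remainder 2903.
Within the partial block the first minute is 1800 frames and each further minute 1798, so 1 further minute boundary passed. Total skipped labels = 18 × 0 + 2 × 1 = 2.
Non-drop label index = 2903 + 2 = 2905; at 30 labels/s that is 00:01:36:25, i.e. DF 00:01:36;25.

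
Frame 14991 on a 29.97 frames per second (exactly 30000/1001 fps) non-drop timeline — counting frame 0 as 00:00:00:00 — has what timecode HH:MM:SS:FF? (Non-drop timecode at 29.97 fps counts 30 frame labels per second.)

00:08:19:21

14991 ÷ 30 = 499 full seconds, remainder 21 frames.
499 s = 0 h 8 min 19 s.
Timecode: 00:08:19:21.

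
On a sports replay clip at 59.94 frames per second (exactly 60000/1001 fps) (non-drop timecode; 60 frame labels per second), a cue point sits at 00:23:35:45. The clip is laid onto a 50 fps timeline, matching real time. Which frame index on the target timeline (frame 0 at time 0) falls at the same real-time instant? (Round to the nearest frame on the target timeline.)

frame 70858

Source frame index: (0×3600 + 23×60 + 35) × 60 + 45 = 84945.
Real time: 84945 / (60000/1001) = 5668663/4000 s.
Target frame: (5668663/4000) × (50) = 5668663/80 ≈ 70858.288 → 70858.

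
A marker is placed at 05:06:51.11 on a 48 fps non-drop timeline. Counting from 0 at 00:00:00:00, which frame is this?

Total seconds to the label: (5 × 3600 + 6 × 60 + 51) = 18411.
Frame index = 18411 × 48 + 11 = 883739.

frame 883739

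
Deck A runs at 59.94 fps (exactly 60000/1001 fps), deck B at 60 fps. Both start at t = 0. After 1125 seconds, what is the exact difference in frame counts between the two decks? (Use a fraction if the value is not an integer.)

67500/1001 frames

A emits 60000/1001 × 1125 = 67500000/1001 frames; B emits 60 × 1125 = 67500.
Difference = 67500/1001 frames (≈ 67.4326); B is ahead of A.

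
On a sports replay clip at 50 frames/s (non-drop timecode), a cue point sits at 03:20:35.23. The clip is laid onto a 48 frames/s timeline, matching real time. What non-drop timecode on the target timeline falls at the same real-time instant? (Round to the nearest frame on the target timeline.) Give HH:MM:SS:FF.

Source frame index: (3×3600 + 20×60 + 35) × 50 + 23 = 601773.
Real time: 601773 / (50) = 601773/50 s.
Target frame: (601773/50) × (48) = 14442552/25 ≈ 577702.080 → 577702.
At 48 labels/s: frame 577702 → 03:20:35:22.

03:20:35:22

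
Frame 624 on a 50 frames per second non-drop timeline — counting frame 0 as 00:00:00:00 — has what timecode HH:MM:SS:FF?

00:00:12:24

624 ÷ 50 = 12 full seconds, remainder 24 frames.
12 s = 0 h 0 min 12 s.
Timecode: 00:00:12:24.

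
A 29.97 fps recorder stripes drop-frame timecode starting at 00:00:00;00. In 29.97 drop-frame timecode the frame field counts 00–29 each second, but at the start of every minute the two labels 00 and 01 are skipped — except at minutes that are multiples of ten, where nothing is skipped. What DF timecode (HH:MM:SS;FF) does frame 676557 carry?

Ten DF minutes hold 17982 frames, so frame 676557 lies in block 37 (frames 665334–683315) with 11223 frames into that block.
The block's first minute is 1800 frames and the rest 1798 each; 11223 frames reaches minute 6, so 37 × 18 + 6 × 2 = 678 labels have been skipped so far.
Adding those back, label number 676557 + 678 = 677235 at 30 labels/s is 22574 s + 15 f = 6 h 16 min 14 s frame 15, i.e. 06:16:14;15.

06:16:14;15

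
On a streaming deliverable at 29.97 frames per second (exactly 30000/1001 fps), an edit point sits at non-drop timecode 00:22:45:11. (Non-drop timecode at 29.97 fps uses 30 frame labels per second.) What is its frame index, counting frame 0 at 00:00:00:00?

Total seconds to the label: (0 × 3600 + 22 × 60 + 45) = 1365.
Frame index = 1365 × 30 + 11 = 40961.

frame 40961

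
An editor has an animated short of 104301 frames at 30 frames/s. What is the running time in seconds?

Running time = 104301 / (30) = 3476.7 s.

3476.7 seconds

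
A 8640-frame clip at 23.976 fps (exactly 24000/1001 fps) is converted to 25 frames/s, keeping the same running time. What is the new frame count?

Target frames = source frames × (target rate / source rate) = 8640 × (25)/(24000/1001) = 8640 × 1001/960 = 9009.

9009 frames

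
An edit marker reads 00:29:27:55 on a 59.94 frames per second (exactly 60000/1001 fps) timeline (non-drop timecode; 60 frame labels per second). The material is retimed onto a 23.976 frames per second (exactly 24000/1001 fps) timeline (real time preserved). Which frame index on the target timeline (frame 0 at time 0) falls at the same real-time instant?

Source frame index: (0×3600 + 29×60 + 27) × 60 + 55 = 106075.
Real time: 106075 / (60000/1001) = 4247243/2400 s.
Target frame: (4247243/2400) × (24000/1001) = 42430.

frame 42430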